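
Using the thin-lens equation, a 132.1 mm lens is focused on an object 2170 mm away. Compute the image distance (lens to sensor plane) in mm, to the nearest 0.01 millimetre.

140.66 mm

1/dᵢ = 1/f − 1/dₒ = 1/132.1 − 1/2170 = 0.0071092 mm⁻¹.
dᵢ = 1/0.0071092 ≈ 140.6629 mm.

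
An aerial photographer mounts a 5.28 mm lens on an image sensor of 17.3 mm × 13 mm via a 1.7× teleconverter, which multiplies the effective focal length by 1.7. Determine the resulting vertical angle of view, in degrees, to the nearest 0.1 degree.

Effective focal length f = 5.28 × 1.7 = 8.976 mm.
α = 2·arctan(13 / (2 × 8.976)) = 2·arctan(0.72415) ≈ 71.8206°.

71.8°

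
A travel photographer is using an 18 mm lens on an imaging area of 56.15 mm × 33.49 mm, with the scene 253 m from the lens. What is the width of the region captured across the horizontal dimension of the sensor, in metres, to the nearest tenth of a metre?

dₒ: 253 m = 253000 mm.
Similar triangles through the lens centre give W/dₒ = w/dᵢ; with 1/f = 1/dₒ + 1/dᵢ this gives W = w·(dₒ − f)/f.
W = 56.15 mm × (253000 − 18) / 18 = 56.15 × 14054.5556 ≈ 789163.294 mm = 789.163 m.

789.2 m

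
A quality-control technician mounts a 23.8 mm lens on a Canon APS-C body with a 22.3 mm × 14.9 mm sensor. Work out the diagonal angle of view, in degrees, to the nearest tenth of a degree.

Sensor diagonal = √(22.3² + 14.9²) = √719.3000 ≈ 26.8198 mm.
Angle of view α = 2·arctan(d/2f) with d = 26.8198 mm and f = 23.8 mm.
d/2f = 0.56344; arctan(0.56344) ≈ 29.3987°, so α ≈ 58.7973°.

58.8°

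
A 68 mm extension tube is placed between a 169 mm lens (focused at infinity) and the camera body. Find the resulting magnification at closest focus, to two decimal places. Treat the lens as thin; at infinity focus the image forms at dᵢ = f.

0.40×

The tube moves the image plane from f to f + e, so dᵢ = 169 + 68 = 237 mm. Focus is achieved when 1/f = 1/dₒ + 1/dᵢ, giving dₒ = 1/(1/f − 1/(f+e)).
Magnification m = dᵢ/dₒ = (f+e)·(1/f − 1/(f+e)) = e/f = 68/169 ≈ 0.4024.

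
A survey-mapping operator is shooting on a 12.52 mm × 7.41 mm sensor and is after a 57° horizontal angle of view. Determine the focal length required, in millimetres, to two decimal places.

From α = 2·arctan(w/2f) we get f = w / (2·tan(α/2)).
With w = 12.52 mm and α/2 = 28.5°, tan(α/2) ≈ 0.54296, so f ≈ 12.52 / 1.08591 ≈ 11.5295 mm.

11.53 mm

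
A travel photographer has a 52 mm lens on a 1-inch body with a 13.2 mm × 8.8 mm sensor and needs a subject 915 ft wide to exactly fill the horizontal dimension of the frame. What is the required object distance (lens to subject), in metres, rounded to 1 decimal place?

1098.7 m

W: 915 ft × 304.8 mm/ft = 278891.99 mm.
Magnification m = w/W = dᵢ/dₒ; combined with 1/f = 1/dₒ + 1/dᵢ this gives dₒ = f·(1 + W/w).
dₒ = 52 mm × (1 + 278892/13.2) = 52 × 21129.1811 ≈ 1098717.419 mm = 1098.72 m.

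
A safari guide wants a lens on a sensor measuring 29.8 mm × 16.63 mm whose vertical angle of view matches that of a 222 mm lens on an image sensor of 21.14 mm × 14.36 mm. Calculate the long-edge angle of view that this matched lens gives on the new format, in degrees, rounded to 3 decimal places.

Equal vertical AOV ⇒ f₂ = f₁ · 16.63/14.36 = 222 × 1.15808 ≈ 257.0933 mm.
Long-edge AOV on the new format = 2·arctan(29.8 / (2 × 257.0933)) = 2·arctan(0.05796) ≈ 6.6338°.

6.634°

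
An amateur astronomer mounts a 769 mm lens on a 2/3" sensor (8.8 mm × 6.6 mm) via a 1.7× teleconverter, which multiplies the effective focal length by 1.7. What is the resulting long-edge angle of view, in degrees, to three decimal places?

Effective focal length f = 769 × 1.7 = 1307.3 mm.
α = 2·arctan(8.8 / (2 × 1307.3)) = 2·arctan(0.00337) ≈ 0.3857°.

0.386°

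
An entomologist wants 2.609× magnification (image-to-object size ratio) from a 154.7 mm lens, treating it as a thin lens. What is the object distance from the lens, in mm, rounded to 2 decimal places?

213.99 mm

With m = dᵢ/dₒ and 1/f = 1/dₒ + 1/dᵢ, substituting dᵢ = m·dₒ gives 1/f = (1 + 1/m)/dₒ, hence dₒ = f·(1 + 1/m).
dₒ = 154.7 × (1 + 1/2.609) = 154.7 × 1.38329 ≈ 213.995 mm.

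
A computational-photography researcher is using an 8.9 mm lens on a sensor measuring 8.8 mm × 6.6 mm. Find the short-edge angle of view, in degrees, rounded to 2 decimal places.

40.69°

Angle of view α = 2·arctan(h/2f) with h = 6.6 mm and f = 8.9 mm.
h/2f = 0.37079; arctan(0.37079) ≈ 20.3441°, so α ≈ 40.6882°.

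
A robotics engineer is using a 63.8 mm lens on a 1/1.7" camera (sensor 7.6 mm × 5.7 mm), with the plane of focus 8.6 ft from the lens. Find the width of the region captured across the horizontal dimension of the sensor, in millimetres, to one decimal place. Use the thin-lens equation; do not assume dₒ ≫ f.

304.7 mm

dₒ: 8.6 ft × 304.8 mm/ft = 2621.28 mm.
Similar triangles through the lens centre give W/dₒ = w/dᵢ; with 1/f = 1/dₒ + 1/dᵢ this gives W = w·(dₒ − f)/f.
W = 7.6 mm × (2621.28 − 63.8) / 63.8 = 7.6 × 40.0859 ≈ 304.653 mm.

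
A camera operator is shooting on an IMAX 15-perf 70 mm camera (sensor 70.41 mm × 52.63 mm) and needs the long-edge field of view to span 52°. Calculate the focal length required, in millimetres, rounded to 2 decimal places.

From α = 2·arctan(w/2f) we get f = w / (2·tan(α/2)).
With w = 70.41 mm and α/2 = 26°, tan(α/2) ≈ 0.48773, so f ≈ 70.41 / 0.97547 ≈ 72.1809 mm.

72.18 mm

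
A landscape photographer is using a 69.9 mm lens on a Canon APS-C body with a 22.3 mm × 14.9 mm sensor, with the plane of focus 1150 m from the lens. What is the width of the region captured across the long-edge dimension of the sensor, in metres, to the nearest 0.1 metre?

dₒ: 1150 m = 1.15e+06 mm.
Similar triangles through the lens centre give W/dₒ = w/dᵢ; with 1/f = 1/dₒ + 1/dᵢ this gives W = w·(dₒ − f)/f.
W = 22.3 mm × (1.15e+06 − 69.9) / 69.9 = 22.3 × 16451.0744 ≈ 366858.959 mm = 366.859 m.

366.9 m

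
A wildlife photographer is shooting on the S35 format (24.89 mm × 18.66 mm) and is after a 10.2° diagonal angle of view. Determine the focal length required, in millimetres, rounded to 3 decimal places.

174.279 mm

Sensor diagonal = √(24.89² + 18.66²) = √967.7077 ≈ 31.1080 mm.
From α = 2·arctan(d/2f) we get f = d / (2·tan(α/2)).
With d = 31.1080 mm and α/2 = 5.1°, tan(α/2) ≈ 0.08925, so f ≈ 31.1080 / 0.17850 ≈ 174.2792 mm.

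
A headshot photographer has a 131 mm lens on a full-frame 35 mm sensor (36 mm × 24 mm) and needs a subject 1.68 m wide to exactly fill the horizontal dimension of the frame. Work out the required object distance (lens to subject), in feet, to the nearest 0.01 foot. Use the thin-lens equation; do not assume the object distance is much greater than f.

W: 1.68 m = 1680 mm.
Magnification m = w/W = dᵢ/dₒ; combined with 1/f = 1/dₒ + 1/dᵢ this gives dₒ = f·(1 + W/w).
dₒ = 131 mm × (1 + 1680/36) = 131 × 47.6667 ≈ 6244.333 mm = 6244.333/304.8 ft = 20.4867 ft.

20.49 ft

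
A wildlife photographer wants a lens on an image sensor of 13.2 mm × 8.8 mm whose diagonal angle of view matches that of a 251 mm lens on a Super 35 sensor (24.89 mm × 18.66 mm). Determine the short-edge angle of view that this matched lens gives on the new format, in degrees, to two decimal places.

3.94°

Sensor diagonal = √(24.89² + 18.66²) = √967.7077 ≈ 31.1080 mm.
Sensor diagonal = √(13.2² + 8.8²) = √251.6800 ≈ 15.8644 mm.
Equal diagonal AOV ⇒ f₂ = f₁ · 15.8644/31.1080 = 251 × 0.50998 ≈ 128.0047 mm.
Short-edge AOV on the new format = 2·arctan(8.8 / (2 × 128.0047)) = 2·arctan(0.03437) ≈ 3.9374°.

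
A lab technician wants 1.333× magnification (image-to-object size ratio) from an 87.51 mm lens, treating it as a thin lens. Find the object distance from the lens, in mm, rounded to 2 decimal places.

153.16 mm

With m = dᵢ/dₒ and 1/f = 1/dₒ + 1/dᵢ, substituting dᵢ = m·dₒ gives 1/f = (1 + 1/m)/dₒ, hence dₒ = f·(1 + 1/m).
dₒ = 87.51 × (1 + 1/1.333) = 87.51 × 1.75019 ≈ 153.159 mm.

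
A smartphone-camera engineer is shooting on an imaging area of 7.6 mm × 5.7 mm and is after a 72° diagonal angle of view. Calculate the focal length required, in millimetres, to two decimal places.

Sensor diagonal = √(7.6² + 5.7²) = √90.2500 ≈ 9.5000 mm.
From α = 2·arctan(d/2f) we get f = d / (2·tan(α/2)).
With d = 9.5000 mm and α/2 = 36°, tan(α/2) ≈ 0.72654, so f ≈ 9.5000 / 1.45309 ≈ 6.5378 mm.

6.54 mm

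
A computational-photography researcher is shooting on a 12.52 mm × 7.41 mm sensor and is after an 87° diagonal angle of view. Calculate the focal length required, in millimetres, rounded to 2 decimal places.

Sensor diagonal = √(12.52² + 7.41²) = √211.6585 ≈ 14.5485 mm.
From α = 2·arctan(d/2f) we get f = d / (2·tan(α/2)).
With d = 14.5485 mm and α/2 = 43.5°, tan(α/2) ≈ 0.94896, so f ≈ 14.5485 / 1.89793 ≈ 7.6655 mm.

7.67 mm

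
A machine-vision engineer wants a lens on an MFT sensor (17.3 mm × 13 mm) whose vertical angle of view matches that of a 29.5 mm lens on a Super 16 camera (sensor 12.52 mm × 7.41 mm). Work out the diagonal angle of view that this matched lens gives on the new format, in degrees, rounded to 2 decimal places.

23.62°

Equal vertical AOV ⇒ f₂ = f₁ · 13/7.41 = 29.5 × 1.75439 ≈ 51.7544 mm.
Sensor diagonal = √(17.3² + 13²) = √468.2900 ≈ 21.6400 mm.
Diagonal AOV on the new format = 2·arctan(21.6400 / (2 × 51.7544)) = 2·arctan(0.20906) ≈ 23.6169°.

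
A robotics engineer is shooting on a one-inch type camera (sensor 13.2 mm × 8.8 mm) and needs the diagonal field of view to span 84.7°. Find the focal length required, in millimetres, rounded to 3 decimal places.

8.702 mm

Sensor diagonal = √(13.2² + 8.8²) = √251.6800 ≈ 15.8644 mm.
From α = 2·arctan(d/2f) we get f = d / (2·tan(α/2)).
With d = 15.8644 mm and α/2 = 42.35°, tan(α/2) ≈ 0.91153, so f ≈ 15.8644 / 1.82305 ≈ 8.7021 mm.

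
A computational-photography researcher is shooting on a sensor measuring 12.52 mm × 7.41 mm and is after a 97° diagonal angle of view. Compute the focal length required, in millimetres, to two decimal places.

6.44 mm

Sensor diagonal = √(12.52² + 7.41²) = √211.6585 ≈ 14.5485 mm.
From α = 2·arctan(d/2f) we get f = d / (2·tan(α/2)).
With d = 14.5485 mm and α/2 = 48.5°, tan(α/2) ≈ 1.13029, so f ≈ 14.5485 / 2.26059 ≈ 6.4357 mm.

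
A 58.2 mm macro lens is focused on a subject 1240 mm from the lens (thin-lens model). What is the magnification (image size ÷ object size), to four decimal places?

0.0492×

Thin lens: 1/f = 1/dₒ + 1/dᵢ → 1/dᵢ = 1/58.2 − 1/1240 = 0.0163757 mm⁻¹, so dᵢ ≈ 61.0662 mm.
Magnification m = dᵢ/dₒ = 61.0662/1240 ≈ 0.04925.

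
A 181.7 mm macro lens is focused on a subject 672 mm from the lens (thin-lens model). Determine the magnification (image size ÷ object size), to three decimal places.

Thin lens: 1/f = 1/dₒ + 1/dᵢ → 1/dᵢ = 1/181.7 − 1/672 = 0.0040155 mm⁻¹, so dᵢ ≈ 249.0361 mm.
Magnification m = dᵢ/dₒ = 249.0361/672 ≈ 0.37059.

0.371×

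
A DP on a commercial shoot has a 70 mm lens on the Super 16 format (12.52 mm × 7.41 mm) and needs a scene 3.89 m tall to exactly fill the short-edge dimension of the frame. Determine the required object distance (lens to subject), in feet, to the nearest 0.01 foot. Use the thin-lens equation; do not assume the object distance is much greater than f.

W: 3.89 m = 3890 mm.
Magnification m = h/W = dᵢ/dₒ; combined with 1/f = 1/dₒ + 1/dᵢ this gives dₒ = f·(1 + W/h).
dₒ = 70 mm × (1 + 3890/7.41) = 70 × 525.9663 ≈ 36817.638 mm = 36817.638/304.8 ft = 120.793 ft.

120.79 ft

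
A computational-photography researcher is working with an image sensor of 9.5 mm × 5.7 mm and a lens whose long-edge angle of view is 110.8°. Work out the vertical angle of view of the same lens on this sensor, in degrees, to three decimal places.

82.030°

From the long-edge AOV: f = 9.5 / (2·tan(55.4°)) = 9.5 / 2.89917 ≈ 3.2768 mm.
Vertical AOV = 2·arctan(5.7 / (2 × 3.2768)) = 2·arctan(0.86975) ≈ 82.0302°.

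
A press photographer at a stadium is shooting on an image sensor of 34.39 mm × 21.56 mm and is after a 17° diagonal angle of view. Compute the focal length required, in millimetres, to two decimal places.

135.80 mm

Sensor diagonal = √(34.39² + 21.56²) = √1647.5057 ≈ 40.5895 mm.
From α = 2·arctan(d/2f) we get f = d / (2·tan(α/2)).
With d = 40.5895 mm and α/2 = 8.5°, tan(α/2) ≈ 0.14945, so f ≈ 40.5895 / 0.29890 ≈ 135.7953 mm.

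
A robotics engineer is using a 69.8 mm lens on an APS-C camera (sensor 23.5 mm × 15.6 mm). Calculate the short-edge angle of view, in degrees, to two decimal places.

Angle of view α = 2·arctan(h/2f) with h = 15.6 mm and f = 69.8 mm.
h/2f = 0.11175; arctan(0.11175) ≈ 6.3762°, so α ≈ 12.7525°.

12.75°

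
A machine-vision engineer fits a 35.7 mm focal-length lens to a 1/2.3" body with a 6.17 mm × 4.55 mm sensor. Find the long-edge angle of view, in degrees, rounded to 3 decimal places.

9.878°

Angle of view α = 2·arctan(w/2f) with w = 6.17 mm and f = 35.7 mm.
w/2f = 0.08641; arctan(0.08641) ≈ 4.9389°, so α ≈ 9.8778°.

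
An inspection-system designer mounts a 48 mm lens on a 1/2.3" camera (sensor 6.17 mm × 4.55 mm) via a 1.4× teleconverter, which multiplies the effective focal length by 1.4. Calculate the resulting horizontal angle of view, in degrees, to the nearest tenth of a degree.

Effective focal length f = 48 × 1.4 = 67.2 mm.
α = 2·arctan(6.17 / (2 × 67.2)) = 2·arctan(0.04591) ≈ 5.2569°.

5.3°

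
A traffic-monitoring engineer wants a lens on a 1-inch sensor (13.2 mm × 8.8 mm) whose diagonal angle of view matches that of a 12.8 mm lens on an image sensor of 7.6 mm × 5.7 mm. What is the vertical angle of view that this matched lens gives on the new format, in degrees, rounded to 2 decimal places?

23.26°

Sensor diagonal = √(7.6² + 5.7²) = √90.2500 ≈ 9.5000 mm.
Sensor diagonal = √(13.2² + 8.8²) = √251.6800 ≈ 15.8644 mm.
Equal diagonal AOV ⇒ f₂ = f₁ · 15.8644/9.5000 = 12.8 × 1.66994 ≈ 21.3752 mm.
Vertical AOV on the new format = 2·arctan(8.8 / (2 × 21.3752)) = 2·arctan(0.20585) ≈ 23.2632°.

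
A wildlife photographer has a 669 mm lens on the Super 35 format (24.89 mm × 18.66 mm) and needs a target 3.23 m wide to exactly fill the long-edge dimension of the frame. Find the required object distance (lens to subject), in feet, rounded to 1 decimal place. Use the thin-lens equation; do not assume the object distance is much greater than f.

287.0 ft

W: 3.23 m = 3230 mm.
Magnification m = w/W = dᵢ/dₒ; combined with 1/f = 1/dₒ + 1/dᵢ this gives dₒ = f·(1 + W/w).
dₒ = 669 mm × (1 + 3230/24.89) = 669 × 130.7710 ≈ 87485.794 mm = 87485.794/304.8 ft = 287.027 ft.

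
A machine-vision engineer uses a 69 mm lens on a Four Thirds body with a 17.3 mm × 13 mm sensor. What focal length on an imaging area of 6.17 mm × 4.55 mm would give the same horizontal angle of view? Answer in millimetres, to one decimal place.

24.6 mm

Equal angle of view means equal width/f ratio, so f₂ = f₁ · (width₂/width₁) = 69 × 6.17/17.3.
f₂ = 69 × 0.35665 ≈ 24.609 mm.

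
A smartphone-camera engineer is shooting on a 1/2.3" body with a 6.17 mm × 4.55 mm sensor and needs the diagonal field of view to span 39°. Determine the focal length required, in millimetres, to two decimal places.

Sensor diagonal = √(6.17² + 4.55²) = √58.7714 ≈ 7.6663 mm.
From α = 2·arctan(d/2f) we get f = d / (2·tan(α/2)).
With d = 7.6663 mm and α/2 = 19.5°, tan(α/2) ≈ 0.35412, so f ≈ 7.6663 / 0.70824 ≈ 10.8244 mm.

10.82 mm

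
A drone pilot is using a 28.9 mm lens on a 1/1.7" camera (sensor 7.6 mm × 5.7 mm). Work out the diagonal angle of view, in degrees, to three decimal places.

18.667°

Sensor diagonal = √(7.6² + 5.7²) = √90.2500 ≈ 9.5000 mm.
Angle of view α = 2·arctan(d/2f) with d = 9.5000 mm and f = 28.9 mm.
d/2f = 0.16436; arctan(0.16436) ≈ 9.3337°, so α ≈ 18.6674°.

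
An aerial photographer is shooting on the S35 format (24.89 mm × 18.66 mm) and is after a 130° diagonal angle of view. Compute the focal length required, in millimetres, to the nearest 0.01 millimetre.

7.25 mm

Sensor diagonal = √(24.89² + 18.66²) = √967.7077 ≈ 31.1080 mm.
From α = 2·arctan(d/2f) we get f = d / (2·tan(α/2)).
With d = 31.1080 mm and α/2 = 65°, tan(α/2) ≈ 2.14451, so f ≈ 31.1080 / 4.28901 ≈ 7.2529 mm.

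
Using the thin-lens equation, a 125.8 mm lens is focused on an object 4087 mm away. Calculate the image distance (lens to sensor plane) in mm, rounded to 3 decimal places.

129.795 mm

1/dᵢ = 1/f − 1/dₒ = 1/125.8 − 1/4087 = 0.0077044 mm⁻¹.
dᵢ = 1/0.0077044 ≈ 129.7952 mm.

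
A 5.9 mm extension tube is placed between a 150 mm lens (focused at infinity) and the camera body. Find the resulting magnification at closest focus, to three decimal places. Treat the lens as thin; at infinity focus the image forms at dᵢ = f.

0.039×

The tube moves the image plane from f to f + e, so dᵢ = 150 + 5.9 = 155.9 mm. Focus is achieved when 1/f = 1/dₒ + 1/dᵢ, giving dₒ = 1/(1/f − 1/(f+e)).
Magnification m = dᵢ/dₒ = (f+e)·(1/f − 1/(f+e)) = e/f = 5.9/150 ≈ 0.0393.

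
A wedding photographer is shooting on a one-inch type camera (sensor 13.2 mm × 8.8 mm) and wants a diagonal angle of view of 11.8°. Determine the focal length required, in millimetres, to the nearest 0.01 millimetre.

76.76 mm

Sensor diagonal = √(13.2² + 8.8²) = √251.6800 ≈ 15.8644 mm.
From α = 2·arctan(d/2f) we get f = d / (2·tan(α/2)).
With d = 15.8644 mm and α/2 = 5.9°, tan(α/2) ≈ 0.10334, so f ≈ 15.8644 / 0.20668 ≈ 76.7584 mm.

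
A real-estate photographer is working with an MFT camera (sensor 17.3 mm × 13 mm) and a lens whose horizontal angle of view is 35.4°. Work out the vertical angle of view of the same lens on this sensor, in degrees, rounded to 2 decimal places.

26.97°

From the horizontal AOV: f = 17.3 / (2·tan(17.7°)) = 17.3 / 0.63828 ≈ 27.1040 mm.
Vertical AOV = 2·arctan(13 / (2 × 27.1040)) = 2·arctan(0.23982) ≈ 26.9716°.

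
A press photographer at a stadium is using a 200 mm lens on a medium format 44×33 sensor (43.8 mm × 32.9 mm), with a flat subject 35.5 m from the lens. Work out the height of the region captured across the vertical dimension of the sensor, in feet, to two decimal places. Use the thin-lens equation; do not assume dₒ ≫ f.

dₒ: 35.5 m = 35500 mm.
Similar triangles through the lens centre give W/dₒ = h/dᵢ; with 1/f = 1/dₒ + 1/dᵢ this gives W = h·(dₒ − f)/f.
W = 32.9 mm × (35500 − 200) / 200 = 32.9 × 176.5000 ≈ 5806.850 mm = 5806.850/304.8 ft = 19.0513 ft.

19.05 ft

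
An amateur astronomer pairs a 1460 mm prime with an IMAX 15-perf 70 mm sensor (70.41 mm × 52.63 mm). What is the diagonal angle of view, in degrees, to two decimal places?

Sensor diagonal = √(70.41² + 52.63²) = √7727.4850 ≈ 87.9061 mm.
Angle of view α = 2·arctan(d/2f) with d = 87.9061 mm and f = 1460 mm.
d/2f = 0.03010; arctan(0.03010) ≈ 1.7244°, so α ≈ 3.4487°.

3.45°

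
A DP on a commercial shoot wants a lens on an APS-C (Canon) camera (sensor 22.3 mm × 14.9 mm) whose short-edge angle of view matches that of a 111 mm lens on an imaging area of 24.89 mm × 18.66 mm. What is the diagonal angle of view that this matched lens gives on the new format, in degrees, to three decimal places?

17.207°

Equal short-edge AOV ⇒ f₂ = f₁ · 14.9/18.66 = 111 × 0.79850 ≈ 88.6334 mm.
Sensor diagonal = √(22.3² + 14.9²) = √719.3000 ≈ 26.8198 mm.
Diagonal AOV on the new format = 2·arctan(26.8198 / (2 × 88.6334)) = 2·arctan(0.15130) ≈ 17.2067°.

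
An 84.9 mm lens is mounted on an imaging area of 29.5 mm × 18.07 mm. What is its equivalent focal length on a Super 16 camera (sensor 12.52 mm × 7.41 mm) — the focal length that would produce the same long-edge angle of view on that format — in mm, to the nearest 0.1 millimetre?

36.0 mm

Equal angle of view means equal width/f ratio, so f₂ = f₁ · (width₂/width₁) = 84.9 × 12.52/29.5.
f₂ = 84.9 × 0.42441 ≈ 36.032 mm.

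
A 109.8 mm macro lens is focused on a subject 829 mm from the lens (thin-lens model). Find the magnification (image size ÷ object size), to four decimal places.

Thin lens: 1/f = 1/dₒ + 1/dᵢ → 1/dᵢ = 1/109.8 − 1/829 = 0.0079012 mm⁻¹, so dᵢ ≈ 126.5631 mm.
Magnification m = dᵢ/dₒ = 126.5631/829 ≈ 0.15267.

0.1527×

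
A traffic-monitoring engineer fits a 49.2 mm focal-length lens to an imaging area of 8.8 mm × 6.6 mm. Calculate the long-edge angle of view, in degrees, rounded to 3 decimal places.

Angle of view α = 2·arctan(w/2f) with w = 8.8 mm and f = 49.2 mm.
w/2f = 0.08943; arctan(0.08943) ≈ 5.1104°, so α ≈ 10.2208°.

10.221°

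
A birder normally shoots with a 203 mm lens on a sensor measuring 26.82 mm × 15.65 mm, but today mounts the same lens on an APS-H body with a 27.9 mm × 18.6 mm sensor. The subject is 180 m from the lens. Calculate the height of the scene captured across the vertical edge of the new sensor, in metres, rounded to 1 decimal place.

16.5 m

The focal length stays 203 mm; the relevant sensor dimension is now h = 18.6 mm. Object distance dₒ = 180 m = 180000 mm.
Thin-lens field height W = h·(dₒ − f)/f = 18.6 × (180000 − 203)/203 ≈ 16474.011 mm = 16.474 m.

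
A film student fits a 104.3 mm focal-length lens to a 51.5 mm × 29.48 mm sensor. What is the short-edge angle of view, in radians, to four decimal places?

0.2808 rad

Angle of view α = 2·arctan(h/2f) with h = 29.48 mm and f = 104.3 mm.
h/2f = 0.14132; arctan(0.14132) ≈ 0.1404 rad, so α ≈ 0.2808 rad.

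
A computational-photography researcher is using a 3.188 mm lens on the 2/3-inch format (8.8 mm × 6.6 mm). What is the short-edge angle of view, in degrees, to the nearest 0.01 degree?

Angle of view α = 2·arctan(h/2f) with h = 6.6 mm and f = 3.188 mm.
h/2f = 1.03513; arctan(1.03513) ≈ 45.9890°, so α ≈ 91.9780°.

91.98°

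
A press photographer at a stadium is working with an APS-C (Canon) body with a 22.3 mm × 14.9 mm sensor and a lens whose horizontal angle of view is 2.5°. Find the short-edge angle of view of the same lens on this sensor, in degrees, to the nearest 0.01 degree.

From the horizontal AOV: f = 22.3 / (2·tan(1.25°)) = 22.3 / 0.04364 ≈ 510.9973 mm.
Short-edge AOV = 2·arctan(14.9 / (2 × 510.9973)) = 2·arctan(0.01458) ≈ 1.6706°.

1.67°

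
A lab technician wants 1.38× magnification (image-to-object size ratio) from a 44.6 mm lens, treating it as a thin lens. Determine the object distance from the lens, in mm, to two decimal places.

76.92 mm

With m = dᵢ/dₒ and 1/f = 1/dₒ + 1/dᵢ, substituting dᵢ = m·dₒ gives 1/f = (1 + 1/m)/dₒ, hence dₒ = f·(1 + 1/m).
dₒ = 44.6 × (1 + 1/1.38) = 44.6 × 1.72464 ≈ 76.919 mm.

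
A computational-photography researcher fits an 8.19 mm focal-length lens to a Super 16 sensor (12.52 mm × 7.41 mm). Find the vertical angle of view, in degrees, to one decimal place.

48.7°

Angle of view α = 2·arctan(h/2f) with h = 7.41 mm and f = 8.19 mm.
h/2f = 0.45238; arctan(0.45238) ≈ 24.3411°, so α ≈ 48.6822°.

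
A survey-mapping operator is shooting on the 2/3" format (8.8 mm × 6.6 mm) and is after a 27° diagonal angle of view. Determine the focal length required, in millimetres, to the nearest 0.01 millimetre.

Sensor diagonal = √(8.8² + 6.6²) = √121.0000 ≈ 11.0000 mm.
From α = 2·arctan(d/2f) we get f = d / (2·tan(α/2)).
With d = 11.0000 mm and α/2 = 13.5°, tan(α/2) ≈ 0.24008, so f ≈ 11.0000 / 0.48016 ≈ 22.9091 mm.

22.91 mm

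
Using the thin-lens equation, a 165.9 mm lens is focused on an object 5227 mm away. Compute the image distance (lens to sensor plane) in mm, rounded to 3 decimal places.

1/dᵢ = 1/f − 1/dₒ = 1/165.9 − 1/5227 = 0.0058364 mm⁻¹.
dᵢ = 1/0.0058364 ≈ 171.3381 mm.

171.338 mm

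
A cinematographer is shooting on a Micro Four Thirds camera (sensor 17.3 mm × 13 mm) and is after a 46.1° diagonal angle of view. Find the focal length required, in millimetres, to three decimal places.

25.429 mm

Sensor diagonal = √(17.3² + 13²) = √468.2900 ≈ 21.6400 mm.
From α = 2·arctan(d/2f) we get f = d / (2·tan(α/2)).
With d = 21.6400 mm and α/2 = 23.05°, tan(α/2) ≈ 0.42551, so f ≈ 21.6400 / 0.85101 ≈ 25.4286 mm.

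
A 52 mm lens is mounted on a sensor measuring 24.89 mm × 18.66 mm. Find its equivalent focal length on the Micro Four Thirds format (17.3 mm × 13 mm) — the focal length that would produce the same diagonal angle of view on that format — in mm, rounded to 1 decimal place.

Sensor diagonal = √(24.89² + 18.66²) = √967.7077 ≈ 31.1080 mm.
Sensor diagonal = √(17.3² + 13²) = √468.2900 ≈ 21.6400 mm.
Equal angle of view means equal diagonal/f ratio, so f₂ = f₁ · (diagonal₂/diagonal₁) = 52 × 21.6400/31.1080.
f₂ = 52 × 0.69564 ≈ 36.173 mm.

36.2 mm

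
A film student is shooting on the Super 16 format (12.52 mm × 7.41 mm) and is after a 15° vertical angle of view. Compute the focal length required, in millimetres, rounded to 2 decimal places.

28.14 mm

From α = 2·arctan(h/2f) we get f = h / (2·tan(α/2)).
With h = 7.41 mm and α/2 = 7.5°, tan(α/2) ≈ 0.13165, so f ≈ 7.41 / 0.26330 ≈ 28.1423 mm.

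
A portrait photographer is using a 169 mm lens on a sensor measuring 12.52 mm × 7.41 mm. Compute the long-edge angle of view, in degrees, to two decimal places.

Angle of view α = 2·arctan(w/2f) with w = 12.52 mm and f = 169 mm.
w/2f = 0.03704; arctan(0.03704) ≈ 2.1213°, so α ≈ 4.2427°.

4.24°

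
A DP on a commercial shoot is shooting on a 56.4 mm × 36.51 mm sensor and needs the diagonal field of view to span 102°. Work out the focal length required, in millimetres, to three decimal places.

Sensor diagonal = √(56.4² + 36.51²) = √4513.9401 ≈ 67.1859 mm.
From α = 2·arctan(d/2f) we get f = d / (2·tan(α/2)).
With d = 67.1859 mm and α/2 = 51°, tan(α/2) ≈ 1.23490, so f ≈ 67.1859 / 2.46979 ≈ 27.2030 mm.

27.203 mm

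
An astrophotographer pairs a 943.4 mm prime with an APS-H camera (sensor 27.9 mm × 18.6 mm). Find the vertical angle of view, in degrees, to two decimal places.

Angle of view α = 2·arctan(h/2f) with h = 18.6 mm and f = 943.4 mm.
h/2f = 0.00986; arctan(0.00986) ≈ 0.5648°, so α ≈ 1.1296°.

1.13°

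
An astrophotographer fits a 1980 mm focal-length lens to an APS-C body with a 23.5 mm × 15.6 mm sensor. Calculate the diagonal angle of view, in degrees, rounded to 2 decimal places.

Sensor diagonal = √(23.5² + 15.6²) = √795.6100 ≈ 28.2066 mm.
Angle of view α = 2·arctan(d/2f) with d = 28.2066 mm and f = 1980 mm.
d/2f = 0.00712; arctan(0.00712) ≈ 0.4081°, so α ≈ 0.8162°.

0.82°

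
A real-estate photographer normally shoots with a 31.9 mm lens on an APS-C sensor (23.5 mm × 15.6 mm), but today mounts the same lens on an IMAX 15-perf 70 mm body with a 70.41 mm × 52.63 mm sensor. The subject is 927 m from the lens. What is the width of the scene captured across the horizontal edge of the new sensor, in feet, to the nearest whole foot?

6713 ft

The focal length stays 31.9 mm; the relevant sensor dimension is now w = 70.41 mm. Object distance dₒ = 927 m = 927000 mm.
Thin-lens field width W = w·(dₒ − f)/f = 70.41 × (927000 − 31.9)/31.9 ≈ 2046013.289 mm = 2046013.289/304.8 ft = 6712.64 ft.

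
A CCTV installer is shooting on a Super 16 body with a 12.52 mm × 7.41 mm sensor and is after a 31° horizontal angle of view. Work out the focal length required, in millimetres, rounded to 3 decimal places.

22.573 mm

From α = 2·arctan(w/2f) we get f = w / (2·tan(α/2)).
With w = 12.52 mm and α/2 = 15.5°, tan(α/2) ≈ 0.27732, so f ≈ 12.52 / 0.55465 ≈ 22.5728 mm.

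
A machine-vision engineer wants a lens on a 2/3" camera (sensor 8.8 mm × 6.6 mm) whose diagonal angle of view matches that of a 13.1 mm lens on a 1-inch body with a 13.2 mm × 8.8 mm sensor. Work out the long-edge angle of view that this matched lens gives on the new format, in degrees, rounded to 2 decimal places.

51.69°

Sensor diagonal = √(13.2² + 8.8²) = √251.6800 ≈ 15.8644 mm.
Sensor diagonal = √(8.8² + 6.6²) = √121.0000 ≈ 11.0000 mm.
Equal diagonal AOV ⇒ f₂ = f₁ · 11.0000/15.8644 = 13.1 × 0.69338 ≈ 9.0832 mm.
Long-edge AOV on the new format = 2·arctan(8.8 / (2 × 9.0832)) = 2·arctan(0.48441) ≈ 51.6920°.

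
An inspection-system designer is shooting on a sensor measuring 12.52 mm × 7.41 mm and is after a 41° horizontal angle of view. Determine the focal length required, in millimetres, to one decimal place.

16.7 mm

From α = 2·arctan(w/2f) we get f = w / (2·tan(α/2)).
With w = 12.52 mm and α/2 = 20.5°, tan(α/2) ≈ 0.37388, so f ≈ 12.52 / 0.74777 ≈ 16.7431 mm.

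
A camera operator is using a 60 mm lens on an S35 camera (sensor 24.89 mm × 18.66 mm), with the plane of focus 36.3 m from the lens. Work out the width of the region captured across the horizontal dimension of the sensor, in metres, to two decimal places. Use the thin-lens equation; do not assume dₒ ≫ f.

15.03 m

dₒ: 36.3 m = 36300 mm.
Similar triangles through the lens centre give W/dₒ = w/dᵢ; with 1/f = 1/dₒ + 1/dᵢ this gives W = w·(dₒ − f)/f.
W = 24.89 mm × (36300 − 60) / 60 = 24.89 × 604.0000 ≈ 15033.560 mm = 15.0336 m.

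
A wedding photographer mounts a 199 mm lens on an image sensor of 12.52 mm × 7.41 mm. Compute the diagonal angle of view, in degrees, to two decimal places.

Sensor diagonal = √(12.52² + 7.41²) = √211.6585 ≈ 14.5485 mm.
Angle of view α = 2·arctan(d/2f) with d = 14.5485 mm and f = 199 mm.
d/2f = 0.03655; arctan(0.03655) ≈ 2.0935°, so α ≈ 4.1869°.

4.19°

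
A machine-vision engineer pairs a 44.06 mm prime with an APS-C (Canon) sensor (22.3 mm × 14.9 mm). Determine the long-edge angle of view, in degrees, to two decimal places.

Angle of view α = 2·arctan(w/2f) with w = 22.3 mm and f = 44.06 mm.
w/2f = 0.25306; arctan(0.25306) ≈ 14.2014°, so α ≈ 28.4027°.

28.40°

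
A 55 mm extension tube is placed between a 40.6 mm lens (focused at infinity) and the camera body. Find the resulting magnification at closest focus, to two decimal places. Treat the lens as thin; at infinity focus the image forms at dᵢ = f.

The tube moves the image plane from f to f + e, so dᵢ = 40.6 + 55 = 95.6 mm. Focus is achieved when 1/f = 1/dₒ + 1/dᵢ, giving dₒ = 1/(1/f − 1/(f+e)).
Magnification m = dᵢ/dₒ = (f+e)·(1/f − 1/(f+e)) = e/f = 55/40.6 ≈ 1.3547.

1.35×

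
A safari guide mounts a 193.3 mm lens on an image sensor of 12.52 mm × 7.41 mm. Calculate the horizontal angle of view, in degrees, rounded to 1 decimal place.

Angle of view α = 2·arctan(w/2f) with w = 12.52 mm and f = 193.3 mm.
w/2f = 0.03238; arctan(0.03238) ≈ 1.8549°, so α ≈ 3.7097°.

3.7°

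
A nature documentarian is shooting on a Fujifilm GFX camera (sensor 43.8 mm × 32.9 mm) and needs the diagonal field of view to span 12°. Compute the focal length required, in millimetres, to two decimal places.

Sensor diagonal = √(43.8² + 32.9²) = √3000.8500 ≈ 54.7800 mm.
From α = 2·arctan(d/2f) we get f = d / (2·tan(α/2)).
With d = 54.7800 mm and α/2 = 6°, tan(α/2) ≈ 0.10510, so f ≈ 54.7800 / 0.21021 ≈ 260.5985 mm.

260.60 mm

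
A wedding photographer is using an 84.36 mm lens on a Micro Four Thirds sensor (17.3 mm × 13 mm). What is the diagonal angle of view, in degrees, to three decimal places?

Sensor diagonal = √(17.3² + 13²) = √468.2900 ≈ 21.6400 mm.
Angle of view α = 2·arctan(d/2f) with d = 21.6400 mm and f = 84.36 mm.
d/2f = 0.12826; arctan(0.12826) ≈ 7.3088°, so α ≈ 14.6177°.

14.618°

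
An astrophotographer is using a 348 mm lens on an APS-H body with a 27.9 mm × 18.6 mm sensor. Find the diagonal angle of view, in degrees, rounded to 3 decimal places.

Sensor diagonal = √(27.9² + 18.6²) = √1124.3700 ≈ 33.5316 mm.
Angle of view α = 2·arctan(d/2f) with d = 33.5316 mm and f = 348 mm.
d/2f = 0.04818; arctan(0.04818) ≈ 2.7582°, so α ≈ 5.5165°.

5.516°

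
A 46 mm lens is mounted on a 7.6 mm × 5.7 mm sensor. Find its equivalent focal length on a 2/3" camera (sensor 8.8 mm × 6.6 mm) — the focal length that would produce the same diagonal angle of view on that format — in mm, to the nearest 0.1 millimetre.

Sensor diagonal = √(7.6² + 5.7²) = √90.2500 ≈ 9.5000 mm.
Sensor diagonal = √(8.8² + 6.6²) = √121.0000 ≈ 11.0000 mm.
Equal angle of view means equal diagonal/f ratio, so f₂ = f₁ · (diagonal₂/diagonal₁) = 46 × 11.0000/9.5000.
f₂ = 46 × 1.15789 ≈ 53.263 mm.

53.3 mm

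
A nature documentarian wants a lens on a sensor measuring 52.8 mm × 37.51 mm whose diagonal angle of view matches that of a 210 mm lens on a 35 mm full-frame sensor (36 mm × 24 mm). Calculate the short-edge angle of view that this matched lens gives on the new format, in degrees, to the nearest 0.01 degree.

6.83°

Sensor diagonal = √(36² + 24²) = √1872.0000 ≈ 43.2666 mm.
Sensor diagonal = √(52.8² + 37.51²) = √4194.8401 ≈ 64.7676 mm.
Equal diagonal AOV ⇒ f₂ = f₁ · 64.7676/43.2666 = 210 × 1.49694 ≈ 314.3577 mm.
Short-edge AOV on the new format = 2·arctan(37.51 / (2 × 314.3577)) = 2·arctan(0.05966) ≈ 6.8286°.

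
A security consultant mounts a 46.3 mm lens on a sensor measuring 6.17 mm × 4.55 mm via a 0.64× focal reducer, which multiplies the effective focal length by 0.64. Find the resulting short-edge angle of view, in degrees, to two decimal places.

Effective focal length f = 46.3 × 0.64 = 29.632 mm.
α = 2·arctan(4.55 / (2 × 29.632)) = 2·arctan(0.07678) ≈ 8.7806°.

8.78°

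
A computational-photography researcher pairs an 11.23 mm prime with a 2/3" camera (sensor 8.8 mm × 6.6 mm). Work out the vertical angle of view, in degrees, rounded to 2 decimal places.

Angle of view α = 2·arctan(h/2f) with h = 6.6 mm and f = 11.23 mm.
h/2f = 0.29386; arctan(0.29386) ≈ 16.3757°, so α ≈ 32.7515°.

32.75°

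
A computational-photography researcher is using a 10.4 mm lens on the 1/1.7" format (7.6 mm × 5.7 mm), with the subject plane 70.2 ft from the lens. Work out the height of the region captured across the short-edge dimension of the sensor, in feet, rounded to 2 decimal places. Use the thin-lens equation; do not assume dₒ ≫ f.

dₒ: 70.2 ft × 304.8 mm/ft = 21396.96 mm.
Similar triangles through the lens centre give W/dₒ = h/dᵢ; with 1/f = 1/dₒ + 1/dᵢ this gives W = h·(dₒ − f)/f.
W = 5.7 mm × (21397 − 10.4) / 10.4 = 5.7 × 2056.3999 ≈ 11721.480 mm = 11721.480/304.8 ft = 38.4563 ft.

38.46 ft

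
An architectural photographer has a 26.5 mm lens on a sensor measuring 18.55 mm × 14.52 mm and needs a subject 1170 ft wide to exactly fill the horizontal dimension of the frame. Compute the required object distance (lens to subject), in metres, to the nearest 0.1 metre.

509.5 m

W: 1170 ft × 304.8 mm/ft = 356615.99 mm.
Magnification m = w/W = dᵢ/dₒ; combined with 1/f = 1/dₒ + 1/dᵢ this gives dₒ = f·(1 + W/w).
dₒ = 26.5 mm × (1 + 356616/18.55) = 26.5 × 19225.5816 ≈ 509477.912 mm = 509.478 m.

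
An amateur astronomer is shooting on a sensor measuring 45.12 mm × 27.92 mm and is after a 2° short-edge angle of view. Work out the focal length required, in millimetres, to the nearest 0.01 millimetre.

799.77 mm

From α = 2·arctan(h/2f) we get f = h / (2·tan(α/2)).
With h = 27.92 mm and α/2 = 1°, tan(α/2) ≈ 0.01746, so f ≈ 27.92 / 0.03491 ≈ 799.7679 mm.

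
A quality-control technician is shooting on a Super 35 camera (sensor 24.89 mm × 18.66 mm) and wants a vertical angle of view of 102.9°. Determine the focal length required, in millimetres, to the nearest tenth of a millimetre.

From α = 2·arctan(h/2f) we get f = h / (2·tan(α/2)).
With h = 18.66 mm and α/2 = 51.45°, tan(α/2) ≈ 1.25492, so f ≈ 18.66 / 2.50985 ≈ 7.4347 mm.

7.4 mm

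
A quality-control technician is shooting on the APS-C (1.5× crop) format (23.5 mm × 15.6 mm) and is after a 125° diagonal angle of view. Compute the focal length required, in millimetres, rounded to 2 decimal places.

7.34 mm

Sensor diagonal = √(23.5² + 15.6²) = √795.6100 ≈ 28.2066 mm.
From α = 2·arctan(d/2f) we get f = d / (2·tan(α/2)).
With d = 28.2066 mm and α/2 = 62.5°, tan(α/2) ≈ 1.92098, so f ≈ 28.2066 / 3.84196 ≈ 7.3417 mm.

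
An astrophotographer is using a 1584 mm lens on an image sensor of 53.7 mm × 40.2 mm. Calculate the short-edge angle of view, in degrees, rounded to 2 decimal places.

1.45°

Angle of view α = 2·arctan(h/2f) with h = 40.2 mm and f = 1584 mm.
h/2f = 0.01269; arctan(0.01269) ≈ 0.7270°, so α ≈ 1.4540°.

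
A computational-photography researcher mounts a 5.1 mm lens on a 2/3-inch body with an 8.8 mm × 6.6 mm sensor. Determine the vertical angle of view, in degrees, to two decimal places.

65.81°

Angle of view α = 2·arctan(h/2f) with h = 6.6 mm and f = 5.1 mm.
h/2f = 0.64706; arctan(0.64706) ≈ 32.9052°, so α ≈ 65.8105°.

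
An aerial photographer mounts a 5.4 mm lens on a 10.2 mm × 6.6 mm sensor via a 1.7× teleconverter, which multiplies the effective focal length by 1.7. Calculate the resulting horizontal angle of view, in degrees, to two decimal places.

Effective focal length f = 5.4 × 1.7 = 9.18 mm.
α = 2·arctan(10.2 / (2 × 9.18)) = 2·arctan(0.55556) ≈ 58.1092°.

58.11°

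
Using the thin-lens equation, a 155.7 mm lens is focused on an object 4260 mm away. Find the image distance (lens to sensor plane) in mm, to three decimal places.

161.607 mm

1/dᵢ = 1/f − 1/dₒ = 1/155.7 − 1/4260 = 0.0061879 mm⁻¹.
dᵢ = 1/0.0061879 ≈ 161.6066 mm.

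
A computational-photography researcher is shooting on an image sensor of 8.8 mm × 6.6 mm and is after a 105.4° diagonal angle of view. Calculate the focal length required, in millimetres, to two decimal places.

Sensor diagonal = √(8.8² + 6.6²) = √121.0000 ≈ 11.0000 mm.
From α = 2·arctan(d/2f) we get f = d / (2·tan(α/2)).
With d = 11.0000 mm and α/2 = 52.7°, tan(α/2) ≈ 1.31269, so f ≈ 11.0000 / 2.62538 ≈ 4.1899 mm.

4.19 mm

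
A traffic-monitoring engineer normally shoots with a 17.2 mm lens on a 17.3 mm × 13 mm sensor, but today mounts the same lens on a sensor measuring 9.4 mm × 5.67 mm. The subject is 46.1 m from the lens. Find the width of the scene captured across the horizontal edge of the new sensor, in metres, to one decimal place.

The focal length stays 17.2 mm; the relevant sensor dimension is now w = 9.4 mm. Object distance dₒ = 46.1 m = 46100 mm.
Thin-lens field width W = w·(dₒ − f)/f = 9.4 × (46100 − 17.2)/17.2 ≈ 25184.786 mm = 25.1848 m.

25.2 m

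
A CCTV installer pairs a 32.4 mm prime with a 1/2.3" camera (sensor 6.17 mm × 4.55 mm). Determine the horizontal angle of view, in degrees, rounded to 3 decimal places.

10.878°

Angle of view α = 2·arctan(w/2f) with w = 6.17 mm and f = 32.4 mm.
w/2f = 0.09522; arctan(0.09522) ≈ 5.4391°, so α ≈ 10.8782°.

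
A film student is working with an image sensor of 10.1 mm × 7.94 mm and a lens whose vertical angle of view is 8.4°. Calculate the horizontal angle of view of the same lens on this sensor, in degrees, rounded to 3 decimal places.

From the vertical AOV: f = 7.94 / (2·tan(4.2°)) = 7.94 / 0.14687 ≈ 54.0611 mm.
Horizontal AOV = 2·arctan(10.1 / (2 × 54.0611)) = 2·arctan(0.09341) ≈ 10.6733°.

10.673°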